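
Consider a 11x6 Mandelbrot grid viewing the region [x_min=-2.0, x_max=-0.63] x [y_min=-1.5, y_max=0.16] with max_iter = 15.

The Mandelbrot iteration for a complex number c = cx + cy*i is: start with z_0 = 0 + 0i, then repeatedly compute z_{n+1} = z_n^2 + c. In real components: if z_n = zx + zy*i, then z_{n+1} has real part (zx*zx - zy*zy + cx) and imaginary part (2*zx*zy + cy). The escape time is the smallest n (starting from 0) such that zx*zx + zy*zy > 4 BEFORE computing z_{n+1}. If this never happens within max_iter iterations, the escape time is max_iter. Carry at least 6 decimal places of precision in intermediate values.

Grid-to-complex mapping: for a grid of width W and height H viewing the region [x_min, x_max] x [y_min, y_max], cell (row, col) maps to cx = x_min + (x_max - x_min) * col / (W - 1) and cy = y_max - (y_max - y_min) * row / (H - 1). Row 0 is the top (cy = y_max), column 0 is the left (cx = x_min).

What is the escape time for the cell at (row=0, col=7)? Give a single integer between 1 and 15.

Answer: 15

Derivation:
z_0 = 0 + 0i, c = -1.0410 + 0.1600i
Iter 1: z = -1.0410 + 0.1600i, |z|^2 = 1.1093
Iter 2: z = 0.0171 + -0.1731i, |z|^2 = 0.0303
Iter 3: z = -1.0707 + 0.1541i, |z|^2 = 1.1701
Iter 4: z = 0.0816 + -0.1700i, |z|^2 = 0.0355
Iter 5: z = -1.0632 + 0.1323i, |z|^2 = 1.1479
Iter 6: z = 0.0720 + -0.1212i, |z|^2 = 0.0199
Iter 7: z = -1.0505 + 0.1426i, |z|^2 = 1.1239
Iter 8: z = 0.0423 + -0.1395i, |z|^2 = 0.0213
Iter 9: z = -1.0587 + 0.1482i, |z|^2 = 1.1428
Iter 10: z = 0.0578 + -0.1538i, |z|^2 = 0.0270
Iter 11: z = -1.0613 + 0.1422i, |z|^2 = 1.1466
Iter 12: z = 0.0652 + -0.1419i, |z|^2 = 0.0244
Iter 13: z = -1.0569 + 0.1415i, |z|^2 = 1.1370
Iter 14: z = 0.0560 + -0.1391i, |z|^2 = 0.0225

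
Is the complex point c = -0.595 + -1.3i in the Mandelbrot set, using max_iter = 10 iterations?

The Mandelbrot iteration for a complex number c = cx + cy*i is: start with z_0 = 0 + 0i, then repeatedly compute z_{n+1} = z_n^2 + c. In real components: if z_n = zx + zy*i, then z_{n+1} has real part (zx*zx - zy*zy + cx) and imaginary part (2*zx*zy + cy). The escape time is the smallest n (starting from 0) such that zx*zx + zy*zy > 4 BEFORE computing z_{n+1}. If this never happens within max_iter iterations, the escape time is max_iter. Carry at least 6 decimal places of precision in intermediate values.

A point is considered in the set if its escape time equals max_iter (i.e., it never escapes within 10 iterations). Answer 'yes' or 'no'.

Answer: no

Derivation:
z_0 = 0 + 0i, c = -0.5950 + -1.3000i
Iter 1: z = -0.5950 + -1.3000i, |z|^2 = 2.0440
Iter 2: z = -1.9310 + 0.2470i, |z|^2 = 3.7897
Iter 3: z = 3.0727 + -2.2539i, |z|^2 = 14.5213
Escaped at iteration 3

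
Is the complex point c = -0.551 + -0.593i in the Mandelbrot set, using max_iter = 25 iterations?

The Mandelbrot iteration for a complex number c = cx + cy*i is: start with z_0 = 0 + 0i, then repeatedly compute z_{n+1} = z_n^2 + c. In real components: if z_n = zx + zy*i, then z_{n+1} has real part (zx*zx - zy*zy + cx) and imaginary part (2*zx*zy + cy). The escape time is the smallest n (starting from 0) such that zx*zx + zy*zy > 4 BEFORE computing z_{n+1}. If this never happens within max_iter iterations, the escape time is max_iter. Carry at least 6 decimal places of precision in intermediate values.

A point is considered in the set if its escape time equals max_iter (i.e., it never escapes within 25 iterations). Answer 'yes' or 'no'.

Answer: yes

Derivation:
z_0 = 0 + 0i, c = -0.5510 + -0.5930i
Iter 1: z = -0.5510 + -0.5930i, |z|^2 = 0.6553
Iter 2: z = -0.5990 + 0.0605i, |z|^2 = 0.3625
Iter 3: z = -0.1958 + -0.6655i, |z|^2 = 0.4812
Iter 4: z = -0.9555 + -0.3324i, |z|^2 = 1.0235
Iter 5: z = 0.2515 + 0.0422i, |z|^2 = 0.0650
Iter 6: z = -0.4895 + -0.5718i, |z|^2 = 0.5665
Iter 7: z = -0.6383 + -0.0332i, |z|^2 = 0.4085
Iter 8: z = -0.1447 + -0.5506i, |z|^2 = 0.3241
Iter 9: z = -0.8332 + -0.4336i, |z|^2 = 0.8823
Iter 10: z = -0.0448 + 0.1296i, |z|^2 = 0.0188
Iter 11: z = -0.5658 + -0.6046i, |z|^2 = 0.6857
Iter 12: z = -0.5964 + 0.0912i, |z|^2 = 0.3640
Iter 13: z = -0.2036 + -0.7018i, |z|^2 = 0.5339
Iter 14: z = -1.0020 + -0.3073i, |z|^2 = 1.0985
Iter 15: z = 0.3587 + 0.0228i, |z|^2 = 0.1291
Iter 16: z = -0.4229 + -0.5767i, |z|^2 = 0.5114
Iter 17: z = -0.7047 + -0.1053i, |z|^2 = 0.5077
Iter 18: z = -0.0655 + -0.4446i, |z|^2 = 0.2020
Iter 19: z = -0.7444 + -0.5348i, |z|^2 = 0.8401
Iter 20: z = -0.2828 + 0.2032i, |z|^2 = 0.1213
Iter 21: z = -0.5123 + -0.7079i, |z|^2 = 0.7636
Iter 22: z = -0.7897 + 0.1323i, |z|^2 = 0.6412
Iter 23: z = 0.0552 + -0.8020i, |z|^2 = 0.6463
Iter 24: z = -1.1912 + -0.6815i, |z|^2 = 1.8834
Did not escape in 25 iterations → in set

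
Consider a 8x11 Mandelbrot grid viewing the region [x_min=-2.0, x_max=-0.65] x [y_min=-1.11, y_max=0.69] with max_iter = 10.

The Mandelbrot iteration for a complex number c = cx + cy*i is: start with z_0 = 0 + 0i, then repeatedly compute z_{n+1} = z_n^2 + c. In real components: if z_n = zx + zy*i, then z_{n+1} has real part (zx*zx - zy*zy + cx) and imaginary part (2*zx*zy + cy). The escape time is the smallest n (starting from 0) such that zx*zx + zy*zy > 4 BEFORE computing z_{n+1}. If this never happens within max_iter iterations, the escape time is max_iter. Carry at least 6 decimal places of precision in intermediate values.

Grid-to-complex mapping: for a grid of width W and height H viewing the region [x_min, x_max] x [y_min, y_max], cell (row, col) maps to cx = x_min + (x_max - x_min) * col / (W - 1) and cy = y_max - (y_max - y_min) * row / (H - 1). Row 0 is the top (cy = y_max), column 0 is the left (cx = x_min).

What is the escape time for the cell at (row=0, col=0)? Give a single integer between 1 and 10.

Answer: 1

Derivation:
z_0 = 0 + 0i, c = -2.0000 + 0.6900i
Iter 1: z = -2.0000 + 0.6900i, |z|^2 = 4.4761
Escaped at iteration 1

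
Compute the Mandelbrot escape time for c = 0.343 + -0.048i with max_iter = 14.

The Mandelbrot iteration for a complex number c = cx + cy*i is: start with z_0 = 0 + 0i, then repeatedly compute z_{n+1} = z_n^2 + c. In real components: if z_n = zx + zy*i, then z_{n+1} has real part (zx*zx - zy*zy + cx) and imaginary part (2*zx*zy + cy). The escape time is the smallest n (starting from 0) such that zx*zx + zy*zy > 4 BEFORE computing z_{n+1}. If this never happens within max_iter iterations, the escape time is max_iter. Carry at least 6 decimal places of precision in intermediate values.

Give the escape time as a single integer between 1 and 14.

z_0 = 0 + 0i, c = 0.3430 + -0.0480i
Iter 1: z = 0.3430 + -0.0480i, |z|^2 = 0.1200
Iter 2: z = 0.4583 + -0.0809i, |z|^2 = 0.2166
Iter 3: z = 0.5465 + -0.1222i, |z|^2 = 0.3136
Iter 4: z = 0.6268 + -0.1816i, |z|^2 = 0.4258
Iter 5: z = 0.7029 + -0.2756i, |z|^2 = 0.5700
Iter 6: z = 0.7611 + -0.4354i, |z|^2 = 0.7688
Iter 7: z = 0.7327 + -0.7108i, |z|^2 = 1.0420
Iter 8: z = 0.3746 + -1.0895i, |z|^2 = 1.3274
Iter 9: z = -0.7037 + -0.8643i, |z|^2 = 1.2422
Iter 10: z = 0.0911 + 1.1684i, |z|^2 = 1.3734
Iter 11: z = -1.0138 + 0.1650i, |z|^2 = 1.0550
Iter 12: z = 1.3436 + -0.3825i, |z|^2 = 1.9515
Iter 13: z = 2.0020 + -1.0757i, |z|^2 = 5.1651
Escaped at iteration 13

Answer: 13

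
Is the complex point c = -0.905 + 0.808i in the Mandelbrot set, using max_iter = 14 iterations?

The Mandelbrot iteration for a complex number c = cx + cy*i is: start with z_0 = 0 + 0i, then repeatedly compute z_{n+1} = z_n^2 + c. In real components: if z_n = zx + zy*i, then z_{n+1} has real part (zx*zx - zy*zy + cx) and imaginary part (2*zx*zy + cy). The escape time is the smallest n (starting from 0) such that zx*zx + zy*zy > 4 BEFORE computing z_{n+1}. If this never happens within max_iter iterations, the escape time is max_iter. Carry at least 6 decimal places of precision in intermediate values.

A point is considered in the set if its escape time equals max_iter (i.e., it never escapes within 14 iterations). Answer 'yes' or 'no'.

Answer: no

Derivation:
z_0 = 0 + 0i, c = -0.9050 + 0.8080i
Iter 1: z = -0.9050 + 0.8080i, |z|^2 = 1.4719
Iter 2: z = -0.7388 + -0.6545i, |z|^2 = 0.9742
Iter 3: z = -0.7875 + 1.7751i, |z|^2 = 3.7711
Iter 4: z = -3.4359 + -1.9877i, |z|^2 = 15.7564
Escaped at iteration 4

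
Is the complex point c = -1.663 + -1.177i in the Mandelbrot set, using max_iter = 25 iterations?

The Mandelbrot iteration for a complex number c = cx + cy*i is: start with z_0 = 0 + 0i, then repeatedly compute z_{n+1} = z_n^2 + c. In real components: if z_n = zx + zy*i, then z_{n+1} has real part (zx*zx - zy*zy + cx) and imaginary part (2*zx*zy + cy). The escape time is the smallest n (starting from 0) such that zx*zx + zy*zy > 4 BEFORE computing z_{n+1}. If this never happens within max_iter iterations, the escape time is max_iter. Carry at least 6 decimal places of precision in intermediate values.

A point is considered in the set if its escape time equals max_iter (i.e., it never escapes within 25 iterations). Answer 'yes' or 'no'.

z_0 = 0 + 0i, c = -1.6630 + -1.1770i
Iter 1: z = -1.6630 + -1.1770i, |z|^2 = 4.1509
Escaped at iteration 1

Answer: no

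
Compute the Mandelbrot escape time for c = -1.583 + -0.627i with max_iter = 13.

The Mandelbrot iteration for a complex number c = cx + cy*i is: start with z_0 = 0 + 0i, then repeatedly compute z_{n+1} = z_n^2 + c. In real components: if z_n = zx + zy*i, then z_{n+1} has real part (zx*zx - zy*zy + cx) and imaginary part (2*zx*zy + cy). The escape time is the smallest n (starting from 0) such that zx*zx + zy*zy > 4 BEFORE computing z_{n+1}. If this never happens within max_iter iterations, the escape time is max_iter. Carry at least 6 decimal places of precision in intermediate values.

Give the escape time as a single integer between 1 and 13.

z_0 = 0 + 0i, c = -1.5830 + -0.6270i
Iter 1: z = -1.5830 + -0.6270i, |z|^2 = 2.8990
Iter 2: z = 0.5298 + 1.3581i, |z|^2 = 2.1250
Iter 3: z = -3.1467 + 0.8119i, |z|^2 = 10.5612
Escaped at iteration 3

Answer: 3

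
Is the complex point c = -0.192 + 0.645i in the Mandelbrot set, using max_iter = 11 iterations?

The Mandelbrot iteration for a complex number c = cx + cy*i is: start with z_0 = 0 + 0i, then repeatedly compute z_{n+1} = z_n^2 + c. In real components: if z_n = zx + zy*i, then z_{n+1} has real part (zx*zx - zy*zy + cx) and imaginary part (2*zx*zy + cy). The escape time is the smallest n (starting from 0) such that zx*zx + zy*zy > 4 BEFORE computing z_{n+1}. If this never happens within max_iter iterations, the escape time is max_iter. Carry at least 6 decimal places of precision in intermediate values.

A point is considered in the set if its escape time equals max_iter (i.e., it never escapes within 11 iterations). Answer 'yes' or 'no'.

Answer: yes

Derivation:
z_0 = 0 + 0i, c = -0.1920 + 0.6450i
Iter 1: z = -0.1920 + 0.6450i, |z|^2 = 0.4529
Iter 2: z = -0.5712 + 0.3973i, |z|^2 = 0.4841
Iter 3: z = -0.0236 + 0.1911i, |z|^2 = 0.0371
Iter 4: z = -0.2280 + 0.6360i, |z|^2 = 0.4564
Iter 5: z = -0.5445 + 0.3550i, |z|^2 = 0.4225
Iter 6: z = -0.0216 + 0.2584i, |z|^2 = 0.0672
Iter 7: z = -0.2583 + 0.6338i, |z|^2 = 0.4685
Iter 8: z = -0.5270 + 0.3176i, |z|^2 = 0.3786
Iter 9: z = -0.0151 + 0.3103i, |z|^2 = 0.0965
Iter 10: z = -0.2880 + 0.6356i, |z|^2 = 0.4870
Did not escape in 11 iterations → in set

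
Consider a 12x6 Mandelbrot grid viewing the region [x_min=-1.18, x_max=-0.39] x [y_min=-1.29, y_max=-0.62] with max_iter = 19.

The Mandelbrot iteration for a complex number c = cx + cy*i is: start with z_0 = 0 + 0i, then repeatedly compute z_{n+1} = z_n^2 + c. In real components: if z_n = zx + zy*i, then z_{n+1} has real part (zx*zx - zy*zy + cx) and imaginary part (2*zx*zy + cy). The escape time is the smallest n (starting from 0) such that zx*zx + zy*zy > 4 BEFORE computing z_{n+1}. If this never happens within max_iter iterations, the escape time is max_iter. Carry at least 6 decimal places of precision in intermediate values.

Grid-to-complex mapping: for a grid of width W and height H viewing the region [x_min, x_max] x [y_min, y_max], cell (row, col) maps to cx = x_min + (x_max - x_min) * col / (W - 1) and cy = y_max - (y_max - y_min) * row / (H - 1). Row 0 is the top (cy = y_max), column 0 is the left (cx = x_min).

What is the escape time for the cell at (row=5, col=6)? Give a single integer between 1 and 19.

Answer: 3

Derivation:
z_0 = 0 + 0i, c = -0.7491 + -1.2900i
Iter 1: z = -0.7491 + -1.2900i, |z|^2 = 2.2252
Iter 2: z = -1.8521 + 0.6427i, |z|^2 = 3.8431
Iter 3: z = 2.2680 + -3.6705i, |z|^2 = 18.6161
Escaped at iteration 3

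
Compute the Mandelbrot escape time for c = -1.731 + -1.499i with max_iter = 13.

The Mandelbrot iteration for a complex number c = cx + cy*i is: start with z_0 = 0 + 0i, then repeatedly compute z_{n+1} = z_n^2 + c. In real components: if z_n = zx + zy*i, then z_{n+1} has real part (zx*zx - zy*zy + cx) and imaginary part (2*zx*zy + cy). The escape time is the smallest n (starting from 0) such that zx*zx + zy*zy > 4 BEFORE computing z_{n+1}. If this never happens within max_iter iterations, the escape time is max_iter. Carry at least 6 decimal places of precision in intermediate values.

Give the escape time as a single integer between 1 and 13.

z_0 = 0 + 0i, c = -1.7310 + -1.4990i
Iter 1: z = -1.7310 + -1.4990i, |z|^2 = 5.2434
Escaped at iteration 1

Answer: 1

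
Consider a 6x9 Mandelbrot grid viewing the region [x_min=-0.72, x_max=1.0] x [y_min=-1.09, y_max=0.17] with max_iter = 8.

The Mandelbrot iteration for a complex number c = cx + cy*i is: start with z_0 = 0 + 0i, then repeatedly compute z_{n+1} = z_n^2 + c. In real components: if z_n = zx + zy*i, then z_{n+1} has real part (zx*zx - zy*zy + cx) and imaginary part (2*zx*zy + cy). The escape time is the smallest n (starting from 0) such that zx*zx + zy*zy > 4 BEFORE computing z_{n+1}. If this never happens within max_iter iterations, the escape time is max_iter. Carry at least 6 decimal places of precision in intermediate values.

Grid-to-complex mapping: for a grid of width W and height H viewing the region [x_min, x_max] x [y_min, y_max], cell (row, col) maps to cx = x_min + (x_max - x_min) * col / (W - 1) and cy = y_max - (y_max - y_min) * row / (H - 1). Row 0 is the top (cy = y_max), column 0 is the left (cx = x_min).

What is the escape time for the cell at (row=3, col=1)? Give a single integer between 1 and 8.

z_0 = 0 + 0i, c = -0.3760 + -0.3025i
Iter 1: z = -0.3760 + -0.3025i, |z|^2 = 0.2329
Iter 2: z = -0.3261 + -0.0750i, |z|^2 = 0.1120
Iter 3: z = -0.2753 + -0.2536i, |z|^2 = 0.1401
Iter 4: z = -0.3645 + -0.1629i, |z|^2 = 0.1594
Iter 5: z = -0.2697 + -0.1837i, |z|^2 = 0.1065
Iter 6: z = -0.3370 + -0.2034i, |z|^2 = 0.1550
Iter 7: z = -0.3038 + -0.1654i, |z|^2 = 0.1196

Answer: 8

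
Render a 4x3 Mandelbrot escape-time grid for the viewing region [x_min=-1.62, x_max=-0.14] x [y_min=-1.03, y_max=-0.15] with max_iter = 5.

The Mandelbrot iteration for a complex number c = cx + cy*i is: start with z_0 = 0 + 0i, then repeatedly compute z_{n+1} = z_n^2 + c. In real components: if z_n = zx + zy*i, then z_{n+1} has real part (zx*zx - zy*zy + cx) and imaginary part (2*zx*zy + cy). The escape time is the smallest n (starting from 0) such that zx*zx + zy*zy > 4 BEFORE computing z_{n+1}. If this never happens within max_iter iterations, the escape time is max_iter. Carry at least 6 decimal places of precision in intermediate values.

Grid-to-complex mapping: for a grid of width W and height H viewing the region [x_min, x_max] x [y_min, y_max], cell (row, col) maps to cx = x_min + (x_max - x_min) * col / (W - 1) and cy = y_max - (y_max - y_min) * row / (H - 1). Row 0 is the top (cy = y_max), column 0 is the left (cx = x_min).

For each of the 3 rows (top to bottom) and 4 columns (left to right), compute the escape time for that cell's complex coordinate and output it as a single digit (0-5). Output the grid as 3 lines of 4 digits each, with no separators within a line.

(row=0, col=0): c = -1.6200 + -0.1500i → escape time 5
(row=0, col=1): c = -1.1267 + -0.1500i → escape time 5
(row=0, col=2): c = -0.6333 + -0.1500i → escape time 5
(row=0, col=3): c = -0.1400 + -0.1500i → escape time 5
(row=1, col=0): c = -1.6200 + -0.5900i → escape time 3
(row=1, col=1): c = -1.1267 + -0.5900i → escape time 4
(row=1, col=2): c = -0.6333 + -0.5900i → escape time 5
(row=1, col=3): c = -0.1400 + -0.5900i → escape time 5
(row=2, col=0): c = -1.6200 + -1.0300i → escape time 2
(row=2, col=1): c = -1.1267 + -1.0300i → escape time 3
(row=2, col=2): c = -0.6333 + -1.0300i → escape time 4
(row=2, col=3): c = -0.1400 + -1.0300i → escape time 5

Answer: 5555
3455
2345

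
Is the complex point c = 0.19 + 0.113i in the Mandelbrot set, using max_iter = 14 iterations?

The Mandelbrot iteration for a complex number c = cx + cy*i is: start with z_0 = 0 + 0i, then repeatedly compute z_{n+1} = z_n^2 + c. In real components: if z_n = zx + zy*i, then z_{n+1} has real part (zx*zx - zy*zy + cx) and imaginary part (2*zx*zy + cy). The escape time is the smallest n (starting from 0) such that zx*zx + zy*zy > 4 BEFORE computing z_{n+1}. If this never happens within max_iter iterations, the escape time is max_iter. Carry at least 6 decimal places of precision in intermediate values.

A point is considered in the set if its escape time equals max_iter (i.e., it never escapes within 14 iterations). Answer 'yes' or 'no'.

z_0 = 0 + 0i, c = 0.1900 + 0.1130i
Iter 1: z = 0.1900 + 0.1130i, |z|^2 = 0.0489
Iter 2: z = 0.2133 + 0.1559i, |z|^2 = 0.0698
Iter 3: z = 0.2112 + 0.1795i, |z|^2 = 0.0768
Iter 4: z = 0.2024 + 0.1888i, |z|^2 = 0.0766
Iter 5: z = 0.1953 + 0.1894i, |z|^2 = 0.0740
Iter 6: z = 0.1923 + 0.1870i, |z|^2 = 0.0719
Iter 7: z = 0.1920 + 0.1849i, |z|^2 = 0.0711
Iter 8: z = 0.1927 + 0.1840i, |z|^2 = 0.0710
Iter 9: z = 0.1933 + 0.1839i, |z|^2 = 0.0712
Iter 10: z = 0.1935 + 0.1841i, |z|^2 = 0.0713
Iter 11: z = 0.1936 + 0.1843i, |z|^2 = 0.0714
Iter 12: z = 0.1935 + 0.1843i, |z|^2 = 0.0714
Iter 13: z = 0.1935 + 0.1843i, |z|^2 = 0.0714
Did not escape in 14 iterations → in set

Answer: yes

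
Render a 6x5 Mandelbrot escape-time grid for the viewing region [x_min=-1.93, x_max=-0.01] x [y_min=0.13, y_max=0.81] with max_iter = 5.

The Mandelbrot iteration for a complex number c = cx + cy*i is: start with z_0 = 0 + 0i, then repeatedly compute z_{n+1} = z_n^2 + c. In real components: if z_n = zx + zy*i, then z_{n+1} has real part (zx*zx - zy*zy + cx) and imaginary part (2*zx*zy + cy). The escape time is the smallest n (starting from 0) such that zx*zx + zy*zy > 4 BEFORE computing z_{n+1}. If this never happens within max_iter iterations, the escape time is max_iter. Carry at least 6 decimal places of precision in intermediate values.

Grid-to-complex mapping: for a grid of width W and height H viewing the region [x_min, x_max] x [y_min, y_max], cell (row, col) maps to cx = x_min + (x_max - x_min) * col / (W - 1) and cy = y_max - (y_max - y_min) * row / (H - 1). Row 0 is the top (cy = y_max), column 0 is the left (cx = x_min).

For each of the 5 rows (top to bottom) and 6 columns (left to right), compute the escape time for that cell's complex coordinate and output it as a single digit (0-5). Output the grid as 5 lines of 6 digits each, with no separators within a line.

Answer: 133455
133555
235555
345555
455555

Derivation:
(row=0, col=0): c = -1.9300 + 0.8100i → escape time 1
(row=0, col=1): c = -1.5460 + 0.8100i → escape time 3
(row=0, col=2): c = -1.1620 + 0.8100i → escape time 3
(row=0, col=3): c = -0.7780 + 0.8100i → escape time 4
(row=0, col=4): c = -0.3940 + 0.8100i → escape time 5
(row=0, col=5): c = -0.0100 + 0.8100i → escape time 5
(row=1, col=0): c = -1.9300 + 0.6400i → escape time 1
(row=1, col=1): c = -1.5460 + 0.6400i → escape time 3
(row=1, col=2): c = -1.1620 + 0.6400i → escape time 3
(row=1, col=3): c = -0.7780 + 0.6400i → escape time 5
(row=1, col=4): c = -0.3940 + 0.6400i → escape time 5
(row=1, col=5): c = -0.0100 + 0.6400i → escape time 5
(row=2, col=0): c = -1.9300 + 0.4700i → escape time 2
(row=2, col=1): c = -1.5460 + 0.4700i → escape time 3
(row=2, col=2): c = -1.1620 + 0.4700i → escape time 5
(row=2, col=3): c = -0.7780 + 0.4700i → escape time 5
(row=2, col=4): c = -0.3940 + 0.4700i → escape time 5
(row=2, col=5): c = -0.0100 + 0.4700i → escape time 5
(row=3, col=0): c = -1.9300 + 0.3000i → escape time 3
(row=3, col=1): c = -1.5460 + 0.3000i → escape time 4
(row=3, col=2): c = -1.1620 + 0.3000i → escape time 5
(row=3, col=3): c = -0.7780 + 0.3000i → escape time 5
(row=3, col=4): c = -0.3940 + 0.3000i → escape time 5
(row=3, col=5): c = -0.0100 + 0.3000i → escape time 5
(row=4, col=0): c = -1.9300 + 0.1300i → escape time 4
(row=4, col=1): c = -1.5460 + 0.1300i → escape time 5
(row=4, col=2): c = -1.1620 + 0.1300i → escape time 5
(row=4, col=3): c = -0.7780 + 0.1300i → escape time 5
(row=4, col=4): c = -0.3940 + 0.1300i → escape time 5
(row=4, col=5): c = -0.0100 + 0.1300i → escape time 5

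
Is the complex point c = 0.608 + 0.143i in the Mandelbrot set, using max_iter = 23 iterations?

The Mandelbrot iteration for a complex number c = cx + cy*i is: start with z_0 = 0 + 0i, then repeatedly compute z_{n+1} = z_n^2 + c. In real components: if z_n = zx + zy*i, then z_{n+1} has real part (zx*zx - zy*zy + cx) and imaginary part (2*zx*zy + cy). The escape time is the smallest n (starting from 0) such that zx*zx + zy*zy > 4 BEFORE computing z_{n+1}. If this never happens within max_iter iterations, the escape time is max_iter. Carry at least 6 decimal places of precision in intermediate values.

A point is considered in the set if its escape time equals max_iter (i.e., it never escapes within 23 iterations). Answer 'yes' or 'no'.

z_0 = 0 + 0i, c = 0.6080 + 0.1430i
Iter 1: z = 0.6080 + 0.1430i, |z|^2 = 0.3901
Iter 2: z = 0.9572 + 0.3169i, |z|^2 = 1.0167
Iter 3: z = 1.4238 + 0.7497i, |z|^2 = 2.5893
Iter 4: z = 2.0733 + 2.2778i, |z|^2 = 9.4871
Escaped at iteration 4

Answer: no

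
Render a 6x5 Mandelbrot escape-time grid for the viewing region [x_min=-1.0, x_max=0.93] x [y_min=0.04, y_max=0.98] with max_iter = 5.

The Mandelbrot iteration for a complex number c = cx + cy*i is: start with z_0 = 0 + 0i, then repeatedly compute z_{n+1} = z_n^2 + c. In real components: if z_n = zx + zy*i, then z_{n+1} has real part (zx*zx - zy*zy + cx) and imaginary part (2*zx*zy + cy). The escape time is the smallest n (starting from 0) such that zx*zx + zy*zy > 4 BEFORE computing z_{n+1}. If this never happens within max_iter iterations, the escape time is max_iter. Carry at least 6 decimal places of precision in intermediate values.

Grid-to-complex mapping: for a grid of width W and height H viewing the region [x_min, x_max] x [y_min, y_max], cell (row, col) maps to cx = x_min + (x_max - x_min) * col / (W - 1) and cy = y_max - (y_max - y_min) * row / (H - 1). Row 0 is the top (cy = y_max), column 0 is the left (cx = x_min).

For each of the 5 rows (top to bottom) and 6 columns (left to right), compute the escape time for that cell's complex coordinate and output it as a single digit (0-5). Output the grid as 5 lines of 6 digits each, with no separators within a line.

Answer: 345422
355532
555542
555543
555543

Derivation:
(row=0, col=0): c = -1.0000 + 0.9800i → escape time 3
(row=0, col=1): c = -0.6140 + 0.9800i → escape time 4
(row=0, col=2): c = -0.2280 + 0.9800i → escape time 5
(row=0, col=3): c = 0.1580 + 0.9800i → escape time 4
(row=0, col=4): c = 0.5440 + 0.9800i → escape time 2
(row=0, col=5): c = 0.9300 + 0.9800i → escape time 2
(row=1, col=0): c = -1.0000 + 0.7450i → escape time 3
(row=1, col=1): c = -0.6140 + 0.7450i → escape time 5
(row=1, col=2): c = -0.2280 + 0.7450i → escape time 5
(row=1, col=3): c = 0.1580 + 0.7450i → escape time 5
(row=1, col=4): c = 0.5440 + 0.7450i → escape time 3
(row=1, col=5): c = 0.9300 + 0.7450i → escape time 2
(row=2, col=0): c = -1.0000 + 0.5100i → escape time 5
(row=2, col=1): c = -0.6140 + 0.5100i → escape time 5
(row=2, col=2): c = -0.2280 + 0.5100i → escape time 5
(row=2, col=3): c = 0.1580 + 0.5100i → escape time 5
(row=2, col=4): c = 0.5440 + 0.5100i → escape time 4
(row=2, col=5): c = 0.9300 + 0.5100i → escape time 2
(row=3, col=0): c = -1.0000 + 0.2750i → escape time 5
(row=3, col=1): c = -0.6140 + 0.2750i → escape time 5
(row=3, col=2): c = -0.2280 + 0.2750i → escape time 5
(row=3, col=3): c = 0.1580 + 0.2750i → escape time 5
(row=3, col=4): c = 0.5440 + 0.2750i → escape time 4
(row=3, col=5): c = 0.9300 + 0.2750i → escape time 3
(row=4, col=0): c = -1.0000 + 0.0400i → escape time 5
(row=4, col=1): c = -0.6140 + 0.0400i → escape time 5
(row=4, col=2): c = -0.2280 + 0.0400i → escape time 5
(row=4, col=3): c = 0.1580 + 0.0400i → escape time 5
(row=4, col=4): c = 0.5440 + 0.0400i → escape time 4
(row=4, col=5): c = 0.9300 + 0.0400i → escape time 3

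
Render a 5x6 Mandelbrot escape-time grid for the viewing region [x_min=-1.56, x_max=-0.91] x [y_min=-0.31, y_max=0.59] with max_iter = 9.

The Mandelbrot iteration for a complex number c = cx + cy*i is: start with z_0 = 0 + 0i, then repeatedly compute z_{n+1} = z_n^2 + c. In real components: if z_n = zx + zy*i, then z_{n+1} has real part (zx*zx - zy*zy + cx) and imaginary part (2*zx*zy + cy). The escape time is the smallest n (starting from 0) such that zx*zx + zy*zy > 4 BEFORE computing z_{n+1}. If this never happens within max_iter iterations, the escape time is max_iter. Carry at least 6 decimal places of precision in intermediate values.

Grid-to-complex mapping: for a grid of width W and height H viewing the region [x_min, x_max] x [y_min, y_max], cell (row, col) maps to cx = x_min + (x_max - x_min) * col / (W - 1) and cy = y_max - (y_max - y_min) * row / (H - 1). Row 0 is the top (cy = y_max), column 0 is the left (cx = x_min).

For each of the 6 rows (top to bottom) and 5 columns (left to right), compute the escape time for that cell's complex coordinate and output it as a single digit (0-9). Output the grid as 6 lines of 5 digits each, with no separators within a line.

Answer: 33345
44967
56999
89999
69999
45999

Derivation:
(row=0, col=0): c = -1.5600 + 0.5900i → escape time 3
(row=0, col=1): c = -1.3975 + 0.5900i → escape time 3
(row=0, col=2): c = -1.2350 + 0.5900i → escape time 3
(row=0, col=3): c = -1.0725 + 0.5900i → escape time 4
(row=0, col=4): c = -0.9100 + 0.5900i → escape time 5
(row=1, col=0): c = -1.5600 + 0.4100i → escape time 4
(row=1, col=1): c = -1.3975 + 0.4100i → escape time 4
(row=1, col=2): c = -1.2350 + 0.4100i → escape time 9
(row=1, col=3): c = -1.0725 + 0.4100i → escape time 6
(row=1, col=4): c = -0.9100 + 0.4100i → escape time 7
(row=2, col=0): c = -1.5600 + 0.2300i → escape time 5
(row=2, col=1): c = -1.3975 + 0.2300i → escape time 6
(row=2, col=2): c = -1.2350 + 0.2300i → escape time 9
(row=2, col=3): c = -1.0725 + 0.2300i → escape time 9
(row=2, col=4): c = -0.9100 + 0.2300i → escape time 9
(row=3, col=0): c = -1.5600 + 0.0500i → escape time 8
(row=3, col=1): c = -1.3975 + 0.0500i → escape time 9
(row=3, col=2): c = -1.2350 + 0.0500i → escape time 9
(row=3, col=3): c = -1.0725 + 0.0500i → escape time 9
(row=3, col=4): c = -0.9100 + 0.0500i → escape time 9
(row=4, col=0): c = -1.5600 + -0.1300i → escape time 6
(row=4, col=1): c = -1.3975 + -0.1300i → escape time 9
(row=4, col=2): c = -1.2350 + -0.1300i → escape time 9
(row=4, col=3): c = -1.0725 + -0.1300i → escape time 9
(row=4, col=4): c = -0.9100 + -0.1300i → escape time 9
(row=5, col=0): c = -1.5600 + -0.3100i → escape time 4
(row=5, col=1): c = -1.3975 + -0.3100i → escape time 5
(row=5, col=2): c = -1.2350 + -0.3100i → escape time 9
(row=5, col=3): c = -1.0725 + -0.3100i → escape time 9
(row=5, col=4): c = -0.9100 + -0.3100i → escape time 9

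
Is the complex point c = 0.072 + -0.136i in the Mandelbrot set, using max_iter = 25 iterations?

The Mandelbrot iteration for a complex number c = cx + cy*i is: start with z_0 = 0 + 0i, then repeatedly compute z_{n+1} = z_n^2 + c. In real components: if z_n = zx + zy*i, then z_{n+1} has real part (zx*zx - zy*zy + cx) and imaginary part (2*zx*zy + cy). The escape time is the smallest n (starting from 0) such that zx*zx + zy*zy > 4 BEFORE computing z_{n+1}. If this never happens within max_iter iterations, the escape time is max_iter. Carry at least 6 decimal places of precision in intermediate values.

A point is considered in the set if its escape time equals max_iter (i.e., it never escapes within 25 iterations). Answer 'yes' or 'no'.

z_0 = 0 + 0i, c = 0.0720 + -0.1360i
Iter 1: z = 0.0720 + -0.1360i, |z|^2 = 0.0237
Iter 2: z = 0.0587 + -0.1556i, |z|^2 = 0.0277
Iter 3: z = 0.0512 + -0.1543i, |z|^2 = 0.0264
Iter 4: z = 0.0508 + -0.1518i, |z|^2 = 0.0256
Iter 5: z = 0.0515 + -0.1514i, |z|^2 = 0.0256
Iter 6: z = 0.0517 + -0.1516i, |z|^2 = 0.0257
Iter 7: z = 0.0517 + -0.1517i, |z|^2 = 0.0257
Iter 8: z = 0.0517 + -0.1517i, |z|^2 = 0.0257
Iter 9: z = 0.0517 + -0.1517i, |z|^2 = 0.0257
Iter 10: z = 0.0517 + -0.1517i, |z|^2 = 0.0257
Iter 11: z = 0.0517 + -0.1517i, |z|^2 = 0.0257
Iter 12: z = 0.0517 + -0.1517i, |z|^2 = 0.0257
Iter 13: z = 0.0517 + -0.1517i, |z|^2 = 0.0257
Iter 14: z = 0.0517 + -0.1517i, |z|^2 = 0.0257
Iter 15: z = 0.0517 + -0.1517i, |z|^2 = 0.0257
Iter 16: z = 0.0517 + -0.1517i, |z|^2 = 0.0257
Iter 17: z = 0.0517 + -0.1517i, |z|^2 = 0.0257
Iter 18: z = 0.0517 + -0.1517i, |z|^2 = 0.0257
Iter 19: z = 0.0517 + -0.1517i, |z|^2 = 0.0257
Iter 20: z = 0.0517 + -0.1517i, |z|^2 = 0.0257
Iter 21: z = 0.0517 + -0.1517i, |z|^2 = 0.0257
Iter 22: z = 0.0517 + -0.1517i, |z|^2 = 0.0257
Iter 23: z = 0.0517 + -0.1517i, |z|^2 = 0.0257
Iter 24: z = 0.0517 + -0.1517i, |z|^2 = 0.0257
Did not escape in 25 iterations → in set

Answer: yes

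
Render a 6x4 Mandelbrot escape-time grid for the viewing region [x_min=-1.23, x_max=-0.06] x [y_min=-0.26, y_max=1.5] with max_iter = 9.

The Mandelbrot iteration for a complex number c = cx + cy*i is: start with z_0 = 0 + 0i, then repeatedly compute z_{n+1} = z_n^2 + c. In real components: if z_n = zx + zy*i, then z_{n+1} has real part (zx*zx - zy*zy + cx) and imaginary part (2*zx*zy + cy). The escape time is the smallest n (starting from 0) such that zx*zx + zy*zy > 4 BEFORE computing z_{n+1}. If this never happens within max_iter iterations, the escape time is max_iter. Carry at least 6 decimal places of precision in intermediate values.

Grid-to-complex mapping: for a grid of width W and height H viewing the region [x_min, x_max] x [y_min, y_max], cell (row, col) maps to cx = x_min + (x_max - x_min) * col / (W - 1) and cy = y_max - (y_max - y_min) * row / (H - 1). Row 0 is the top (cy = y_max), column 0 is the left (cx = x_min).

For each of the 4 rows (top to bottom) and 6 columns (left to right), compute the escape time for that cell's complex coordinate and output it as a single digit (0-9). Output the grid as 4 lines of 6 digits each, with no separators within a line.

(row=0, col=0): c = -1.2300 + 1.5000i → escape time 2
(row=0, col=1): c = -0.9960 + 1.5000i → escape time 2
(row=0, col=2): c = -0.7620 + 1.5000i → escape time 2
(row=0, col=3): c = -0.5280 + 1.5000i → escape time 2
(row=0, col=4): c = -0.2940 + 1.5000i → escape time 2
(row=0, col=5): c = -0.0600 + 1.5000i → escape time 2
(row=1, col=0): c = -1.2300 + 0.9133i → escape time 3
(row=1, col=1): c = -0.9960 + 0.9133i → escape time 3
(row=1, col=2): c = -0.7620 + 0.9133i → escape time 4
(row=1, col=3): c = -0.5280 + 0.9133i → escape time 4
(row=1, col=4): c = -0.2940 + 0.9133i → escape time 6
(row=1, col=5): c = -0.0600 + 0.9133i → escape time 9
(row=2, col=0): c = -1.2300 + 0.3267i → escape time 9
(row=2, col=1): c = -0.9960 + 0.3267i → escape time 9
(row=2, col=2): c = -0.7620 + 0.3267i → escape time 9
(row=2, col=3): c = -0.5280 + 0.3267i → escape time 9
(row=2, col=4): c = -0.2940 + 0.3267i → escape time 9
(row=2, col=5): c = -0.0600 + 0.3267i → escape time 9
(row=3, col=0): c = -1.2300 + -0.2600i → escape time 9
(row=3, col=1): c = -0.9960 + -0.2600i → escape time 9
(row=3, col=2): c = -0.7620 + -0.2600i → escape time 9
(row=3, col=3): c = -0.5280 + -0.2600i → escape time 9
(row=3, col=4): c = -0.2940 + -0.2600i → escape time 9
(row=3, col=5): c = -0.0600 + -0.2600i → escape time 9

Answer: 222222
334469
999999
999999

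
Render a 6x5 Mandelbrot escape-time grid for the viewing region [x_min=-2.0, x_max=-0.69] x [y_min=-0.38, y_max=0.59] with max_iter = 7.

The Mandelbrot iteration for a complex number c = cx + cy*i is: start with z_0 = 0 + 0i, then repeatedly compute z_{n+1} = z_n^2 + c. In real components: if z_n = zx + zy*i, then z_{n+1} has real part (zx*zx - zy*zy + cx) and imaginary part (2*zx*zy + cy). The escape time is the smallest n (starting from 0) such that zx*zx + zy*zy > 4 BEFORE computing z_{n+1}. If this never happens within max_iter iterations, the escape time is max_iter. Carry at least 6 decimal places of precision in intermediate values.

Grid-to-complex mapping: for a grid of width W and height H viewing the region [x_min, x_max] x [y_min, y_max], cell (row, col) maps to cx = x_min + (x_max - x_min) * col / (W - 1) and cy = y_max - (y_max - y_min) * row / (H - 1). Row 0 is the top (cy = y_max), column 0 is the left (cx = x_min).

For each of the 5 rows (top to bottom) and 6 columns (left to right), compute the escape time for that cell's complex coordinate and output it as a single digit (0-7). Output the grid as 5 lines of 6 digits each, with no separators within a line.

(row=0, col=0): c = -2.0000 + 0.5900i → escape time 1
(row=0, col=1): c = -1.7380 + 0.5900i → escape time 3
(row=0, col=2): c = -1.4760 + 0.5900i → escape time 3
(row=0, col=3): c = -1.2140 + 0.5900i → escape time 3
(row=0, col=4): c = -0.9520 + 0.5900i → escape time 5
(row=0, col=5): c = -0.6900 + 0.5900i → escape time 6
(row=1, col=0): c = -2.0000 + 0.3475i → escape time 1
(row=1, col=1): c = -1.7380 + 0.3475i → escape time 3
(row=1, col=2): c = -1.4760 + 0.3475i → escape time 5
(row=1, col=3): c = -1.2140 + 0.3475i → escape time 7
(row=1, col=4): c = -0.9520 + 0.3475i → escape time 7
(row=1, col=5): c = -0.6900 + 0.3475i → escape time 7
(row=2, col=0): c = -2.0000 + 0.1050i → escape time 1
(row=2, col=1): c = -1.7380 + 0.1050i → escape time 4
(row=2, col=2): c = -1.4760 + 0.1050i → escape time 7
(row=2, col=3): c = -1.2140 + 0.1050i → escape time 7
(row=2, col=4): c = -0.9520 + 0.1050i → escape time 7
(row=2, col=5): c = -0.6900 + 0.1050i → escape time 7
(row=3, col=0): c = -2.0000 + -0.1375i → escape time 1
(row=3, col=1): c = -1.7380 + -0.1375i → escape time 4
(row=3, col=2): c = -1.4760 + -0.1375i → escape time 7
(row=3, col=3): c = -1.2140 + -0.1375i → escape time 7
(row=3, col=4): c = -0.9520 + -0.1375i → escape time 7
(row=3, col=5): c = -0.6900 + -0.1375i → escape time 7
(row=4, col=0): c = -2.0000 + -0.3800i → escape time 1
(row=4, col=1): c = -1.7380 + -0.3800i → escape time 3
(row=4, col=2): c = -1.4760 + -0.3800i → escape time 4
(row=4, col=3): c = -1.2140 + -0.3800i → escape time 7
(row=4, col=4): c = -0.9520 + -0.3800i → escape time 7
(row=4, col=5): c = -0.6900 + -0.3800i → escape time 7

Answer: 133356
135777
147777
147777
134777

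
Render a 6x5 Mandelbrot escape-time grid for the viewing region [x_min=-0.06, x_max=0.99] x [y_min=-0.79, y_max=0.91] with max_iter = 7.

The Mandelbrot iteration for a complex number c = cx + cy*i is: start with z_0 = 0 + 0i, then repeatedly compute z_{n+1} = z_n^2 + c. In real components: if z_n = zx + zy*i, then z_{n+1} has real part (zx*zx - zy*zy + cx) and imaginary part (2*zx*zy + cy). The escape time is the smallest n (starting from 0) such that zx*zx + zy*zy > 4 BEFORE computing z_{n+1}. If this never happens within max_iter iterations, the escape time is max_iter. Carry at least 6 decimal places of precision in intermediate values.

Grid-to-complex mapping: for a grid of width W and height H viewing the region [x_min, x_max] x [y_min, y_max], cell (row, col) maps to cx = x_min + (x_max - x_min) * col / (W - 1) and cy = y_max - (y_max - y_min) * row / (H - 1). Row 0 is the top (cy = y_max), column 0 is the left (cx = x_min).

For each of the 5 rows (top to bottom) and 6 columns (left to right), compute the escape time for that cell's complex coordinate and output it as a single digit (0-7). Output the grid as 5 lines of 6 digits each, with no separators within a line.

(row=0, col=0): c = -0.0600 + 0.9100i → escape time 7
(row=0, col=1): c = 0.1500 + 0.9100i → escape time 4
(row=0, col=2): c = 0.3600 + 0.9100i → escape time 4
(row=0, col=3): c = 0.5700 + 0.9100i → escape time 3
(row=0, col=4): c = 0.7800 + 0.9100i → escape time 2
(row=0, col=5): c = 0.9900 + 0.9100i → escape time 2
(row=1, col=0): c = -0.0600 + 0.4850i → escape time 7
(row=1, col=1): c = 0.1500 + 0.4850i → escape time 7
(row=1, col=2): c = 0.3600 + 0.4850i → escape time 7
(row=1, col=3): c = 0.5700 + 0.4850i → escape time 4
(row=1, col=4): c = 0.7800 + 0.4850i → escape time 3
(row=1, col=5): c = 0.9900 + 0.4850i → escape time 2
(row=2, col=0): c = -0.0600 + 0.0600i → escape time 7
(row=2, col=1): c = 0.1500 + 0.0600i → escape time 7
(row=2, col=2): c = 0.3600 + 0.0600i → escape time 7
(row=2, col=3): c = 0.5700 + 0.0600i → escape time 4
(row=2, col=4): c = 0.7800 + 0.0600i → escape time 3
(row=2, col=5): c = 0.9900 + 0.0600i → escape time 3
(row=3, col=0): c = -0.0600 + -0.3650i → escape time 7
(row=3, col=1): c = 0.1500 + -0.3650i → escape time 7
(row=3, col=2): c = 0.3600 + -0.3650i → escape time 7
(row=3, col=3): c = 0.5700 + -0.3650i → escape time 4
(row=3, col=4): c = 0.7800 + -0.3650i → escape time 3
(row=3, col=5): c = 0.9900 + -0.3650i → escape time 2
(row=4, col=0): c = -0.0600 + -0.7900i → escape time 7
(row=4, col=1): c = 0.1500 + -0.7900i → escape time 5
(row=4, col=2): c = 0.3600 + -0.7900i → escape time 4
(row=4, col=3): c = 0.5700 + -0.7900i → escape time 3
(row=4, col=4): c = 0.7800 + -0.7900i → escape time 2
(row=4, col=5): c = 0.9900 + -0.7900i → escape time 2

Answer: 744322
777432
777433
777432
754322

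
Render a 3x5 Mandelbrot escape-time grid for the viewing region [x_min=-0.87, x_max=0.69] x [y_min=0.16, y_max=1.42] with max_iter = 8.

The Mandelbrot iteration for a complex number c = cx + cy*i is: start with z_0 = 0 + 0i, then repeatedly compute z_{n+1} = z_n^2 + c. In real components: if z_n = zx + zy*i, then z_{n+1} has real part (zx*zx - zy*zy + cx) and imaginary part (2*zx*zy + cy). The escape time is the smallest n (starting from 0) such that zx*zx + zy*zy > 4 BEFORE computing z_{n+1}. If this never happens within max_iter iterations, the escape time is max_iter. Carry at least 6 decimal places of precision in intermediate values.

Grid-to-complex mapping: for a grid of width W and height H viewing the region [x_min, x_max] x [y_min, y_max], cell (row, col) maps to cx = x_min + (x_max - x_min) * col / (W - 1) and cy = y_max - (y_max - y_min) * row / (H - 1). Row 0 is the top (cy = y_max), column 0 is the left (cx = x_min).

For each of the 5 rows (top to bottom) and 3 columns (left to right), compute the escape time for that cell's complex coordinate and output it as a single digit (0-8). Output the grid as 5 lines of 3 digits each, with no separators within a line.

Answer: 222
352
483
683
883

Derivation:
(row=0, col=0): c = -0.8700 + 1.4200i → escape time 2
(row=0, col=1): c = -0.0900 + 1.4200i → escape time 2
(row=0, col=2): c = 0.6900 + 1.4200i → escape time 2
(row=1, col=0): c = -0.8700 + 1.1050i → escape time 3
(row=1, col=1): c = -0.0900 + 1.1050i → escape time 5
(row=1, col=2): c = 0.6900 + 1.1050i → escape time 2
(row=2, col=0): c = -0.8700 + 0.7900i → escape time 4
(row=2, col=1): c = -0.0900 + 0.7900i → escape time 8
(row=2, col=2): c = 0.6900 + 0.7900i → escape time 3
(row=3, col=0): c = -0.8700 + 0.4750i → escape time 6
(row=3, col=1): c = -0.0900 + 0.4750i → escape time 8
(row=3, col=2): c = 0.6900 + 0.4750i → escape time 3
(row=4, col=0): c = -0.8700 + 0.1600i → escape time 8
(row=4, col=1): c = -0.0900 + 0.1600i → escape time 8
(row=4, col=2): c = 0.6900 + 0.1600i → escape time 3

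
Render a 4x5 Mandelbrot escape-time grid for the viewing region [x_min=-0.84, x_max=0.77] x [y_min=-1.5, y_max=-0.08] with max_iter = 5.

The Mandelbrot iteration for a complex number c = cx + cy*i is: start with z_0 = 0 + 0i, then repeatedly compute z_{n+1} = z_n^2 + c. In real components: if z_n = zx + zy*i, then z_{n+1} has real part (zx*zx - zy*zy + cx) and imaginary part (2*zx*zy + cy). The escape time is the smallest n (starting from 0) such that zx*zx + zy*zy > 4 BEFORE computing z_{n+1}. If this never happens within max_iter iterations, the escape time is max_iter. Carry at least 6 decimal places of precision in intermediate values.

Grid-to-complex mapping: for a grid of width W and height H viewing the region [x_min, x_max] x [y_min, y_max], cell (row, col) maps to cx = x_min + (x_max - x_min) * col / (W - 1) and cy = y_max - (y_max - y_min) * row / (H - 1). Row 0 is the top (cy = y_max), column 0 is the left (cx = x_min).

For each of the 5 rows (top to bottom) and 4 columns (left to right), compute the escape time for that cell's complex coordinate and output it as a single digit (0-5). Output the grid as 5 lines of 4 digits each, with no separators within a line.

Answer: 5553
5553
4552
3432
2222

Derivation:
(row=0, col=0): c = -0.8400 + -0.0800i → escape time 5
(row=0, col=1): c = -0.3033 + -0.0800i → escape time 5
(row=0, col=2): c = 0.2333 + -0.0800i → escape time 5
(row=0, col=3): c = 0.7700 + -0.0800i → escape time 3
(row=1, col=0): c = -0.8400 + -0.4350i → escape time 5
(row=1, col=1): c = -0.3033 + -0.4350i → escape time 5
(row=1, col=2): c = 0.2333 + -0.4350i → escape time 5
(row=1, col=3): c = 0.7700 + -0.4350i → escape time 3
(row=2, col=0): c = -0.8400 + -0.7900i → escape time 4
(row=2, col=1): c = -0.3033 + -0.7900i → escape time 5
(row=2, col=2): c = 0.2333 + -0.7900i → escape time 5
(row=2, col=3): c = 0.7700 + -0.7900i → escape time 2
(row=3, col=0): c = -0.8400 + -1.1450i → escape time 3
(row=3, col=1): c = -0.3033 + -1.1450i → escape time 4
(row=3, col=2): c = 0.2333 + -1.1450i → escape time 3
(row=3, col=3): c = 0.7700 + -1.1450i → escape time 2
(row=4, col=0): c = -0.8400 + -1.5000i → escape time 2
(row=4, col=1): c = -0.3033 + -1.5000i → escape time 2
(row=4, col=2): c = 0.2333 + -1.5000i → escape time 2
(row=4, col=3): c = 0.7700 + -1.5000i → escape time 2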